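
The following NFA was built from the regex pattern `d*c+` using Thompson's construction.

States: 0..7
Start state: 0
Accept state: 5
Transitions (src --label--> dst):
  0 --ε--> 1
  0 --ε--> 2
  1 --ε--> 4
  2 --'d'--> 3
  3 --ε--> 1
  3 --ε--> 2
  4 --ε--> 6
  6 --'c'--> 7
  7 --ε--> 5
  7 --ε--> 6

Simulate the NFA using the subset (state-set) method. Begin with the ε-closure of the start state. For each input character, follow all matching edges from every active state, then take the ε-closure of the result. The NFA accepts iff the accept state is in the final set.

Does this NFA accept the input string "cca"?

S₀ = ε-closure({0}) = {0,1,2,4,6}
'c' @ 1: {5,6,7}  (accept∈set)
'c' @ 2: {5,6,7}  (accept∈set)
'a' @ 3: {}  — dead — no transitions
end set {} — state 5 not in

Answer: REJECT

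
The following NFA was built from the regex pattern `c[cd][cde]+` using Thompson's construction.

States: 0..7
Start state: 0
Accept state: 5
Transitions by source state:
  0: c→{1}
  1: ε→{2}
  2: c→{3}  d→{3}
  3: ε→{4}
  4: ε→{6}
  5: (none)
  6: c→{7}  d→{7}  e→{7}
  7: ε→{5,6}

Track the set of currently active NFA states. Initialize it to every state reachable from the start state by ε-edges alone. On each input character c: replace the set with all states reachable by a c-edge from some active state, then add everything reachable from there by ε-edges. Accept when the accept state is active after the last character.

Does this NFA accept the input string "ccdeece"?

Answer: ACCEPT

Derivation:
S₀ = ε-closure({0}) = {0}
'c' @ 1: {1,2}
'c' @ 2: {3,4,6}
'd' @ 3: {5,6,7}  ✓accept
'e' @ 4: {5,6,7}  ✓accept
'e' @ 5: {5,6,7}  ✓accept
'c' @ 6: {5,6,7}  ✓accept
'e' @ 7: {5,6,7}  ✓accept
final: {5,6,7}; accept 5 in set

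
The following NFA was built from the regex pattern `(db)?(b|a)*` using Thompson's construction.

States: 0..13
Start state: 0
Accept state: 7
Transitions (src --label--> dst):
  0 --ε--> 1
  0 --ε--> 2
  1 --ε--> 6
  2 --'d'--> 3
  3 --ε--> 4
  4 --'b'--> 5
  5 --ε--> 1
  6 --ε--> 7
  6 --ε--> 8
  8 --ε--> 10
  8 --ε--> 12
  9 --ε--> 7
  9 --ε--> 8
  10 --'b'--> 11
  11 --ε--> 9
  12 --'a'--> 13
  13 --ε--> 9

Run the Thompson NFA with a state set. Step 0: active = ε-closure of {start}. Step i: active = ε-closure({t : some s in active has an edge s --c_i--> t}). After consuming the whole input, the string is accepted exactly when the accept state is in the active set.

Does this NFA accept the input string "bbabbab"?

initial (ε-close {0}): {0,1,2,6,7,8,10,12}
'b' @ 1: {7,8,9,10,11,12}  ✓accept
'b' @ 2: {7,8,9,10,11,12}  ✓accept
'a' @ 3: {7,8,9,10,12,13}  ✓accept
'b' @ 4: {7,8,9,10,11,12}  ✓accept
'b' @ 5: {7,8,9,10,11,12}  ✓accept
'a' @ 6: {7,8,9,10,12,13}  ✓accept
'b' @ 7: {7,8,9,10,11,12}  ✓accept
final: {7,8,9,10,11,12}; accept 7 in set

Answer: ACCEPT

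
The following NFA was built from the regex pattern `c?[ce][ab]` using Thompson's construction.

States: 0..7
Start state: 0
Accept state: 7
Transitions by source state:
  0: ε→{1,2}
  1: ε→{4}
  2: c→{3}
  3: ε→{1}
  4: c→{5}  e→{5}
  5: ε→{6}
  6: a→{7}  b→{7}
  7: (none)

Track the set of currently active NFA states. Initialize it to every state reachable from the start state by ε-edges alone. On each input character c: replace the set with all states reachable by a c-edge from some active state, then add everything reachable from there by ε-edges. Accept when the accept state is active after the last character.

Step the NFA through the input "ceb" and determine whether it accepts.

S₀ = ε-closure({0}) = {0,1,2,4}
'c' @ 1: {1,3,4,5,6}
'e' @ 2: {5,6}
'b' @ 3: {7}  (accept∈set)
end set {7} — state 7 in

Answer: ACCEPT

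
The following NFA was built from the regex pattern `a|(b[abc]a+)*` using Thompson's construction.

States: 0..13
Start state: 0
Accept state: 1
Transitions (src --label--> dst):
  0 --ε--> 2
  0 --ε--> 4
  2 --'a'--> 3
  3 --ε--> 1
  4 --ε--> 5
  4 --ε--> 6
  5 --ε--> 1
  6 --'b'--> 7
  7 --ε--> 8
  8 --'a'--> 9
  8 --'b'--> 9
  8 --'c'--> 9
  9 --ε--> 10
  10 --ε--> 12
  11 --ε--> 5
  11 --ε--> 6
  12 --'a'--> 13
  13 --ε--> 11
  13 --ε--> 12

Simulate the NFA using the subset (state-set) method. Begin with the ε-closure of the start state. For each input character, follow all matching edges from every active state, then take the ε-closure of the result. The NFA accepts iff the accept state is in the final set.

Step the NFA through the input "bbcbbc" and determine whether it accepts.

Answer: REJECT

Trace:
initial (ε-close {0}): {0,1,2,4,5,6}
'b' @ 1: {7,8}
'b' @ 2: {9,10,12}
'c' @ 3: {}  — state set empty
rest 'bbc' ignored (set empty)
final: {}; accept 1 not in set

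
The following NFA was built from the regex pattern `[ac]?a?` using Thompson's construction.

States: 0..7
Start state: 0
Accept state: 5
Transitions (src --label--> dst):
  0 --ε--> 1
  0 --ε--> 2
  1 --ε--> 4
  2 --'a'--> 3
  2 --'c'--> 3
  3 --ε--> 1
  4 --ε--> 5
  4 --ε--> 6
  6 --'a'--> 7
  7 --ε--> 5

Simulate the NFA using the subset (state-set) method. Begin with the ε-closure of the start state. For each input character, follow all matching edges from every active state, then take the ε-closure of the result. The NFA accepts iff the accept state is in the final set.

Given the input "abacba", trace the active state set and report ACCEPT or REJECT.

Answer: REJECT

Derivation:
start: ε-closure({0}) = {0,1,2,4,5,6}
'a' @ 1: {1,3,4,5,6,7}  ✓accept
'b' @ 2: {}  — state set empty
rest 'acba' ignored (set empty)
final: {}; accept 5 not in set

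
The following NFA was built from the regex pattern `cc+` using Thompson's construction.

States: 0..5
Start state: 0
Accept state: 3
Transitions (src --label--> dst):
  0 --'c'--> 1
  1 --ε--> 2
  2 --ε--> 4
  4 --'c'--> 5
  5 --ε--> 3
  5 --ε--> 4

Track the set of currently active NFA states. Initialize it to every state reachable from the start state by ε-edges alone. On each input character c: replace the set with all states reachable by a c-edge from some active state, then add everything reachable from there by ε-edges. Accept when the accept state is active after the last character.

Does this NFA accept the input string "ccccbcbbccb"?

Answer: REJECT

Trace:
start: ε-closure({0}) = {0}
'c' @ 1: {1,2,4}
'c' @ 2: {3,4,5}  [accepting]
'c' @ 3: {3,4,5}  [accepting]
'c' @ 4: {3,4,5}  [accepting]
'b' @ 5: {}  — state set empty
rest 'cbbccb' ignored (set empty)
final: {}; accept 3 not in set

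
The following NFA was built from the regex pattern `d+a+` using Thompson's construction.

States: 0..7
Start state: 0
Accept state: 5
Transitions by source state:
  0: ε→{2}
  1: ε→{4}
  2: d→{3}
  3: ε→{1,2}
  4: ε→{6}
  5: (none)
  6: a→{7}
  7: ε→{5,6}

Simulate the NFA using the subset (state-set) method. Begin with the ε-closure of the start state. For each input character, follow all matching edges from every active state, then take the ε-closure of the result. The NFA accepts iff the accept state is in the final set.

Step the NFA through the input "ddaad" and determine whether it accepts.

start: ε-closure({0}) = {0,2}
'd' @ 1: {1,2,3,4,6}
'd' @ 2: {1,2,3,4,6}
'a' @ 3: {5,6,7}  [accepting]
'a' @ 4: {5,6,7}  [accepting]
'd' @ 5: {}  — no active states
after full input: {}  (accept=5 not in)

Answer: REJECT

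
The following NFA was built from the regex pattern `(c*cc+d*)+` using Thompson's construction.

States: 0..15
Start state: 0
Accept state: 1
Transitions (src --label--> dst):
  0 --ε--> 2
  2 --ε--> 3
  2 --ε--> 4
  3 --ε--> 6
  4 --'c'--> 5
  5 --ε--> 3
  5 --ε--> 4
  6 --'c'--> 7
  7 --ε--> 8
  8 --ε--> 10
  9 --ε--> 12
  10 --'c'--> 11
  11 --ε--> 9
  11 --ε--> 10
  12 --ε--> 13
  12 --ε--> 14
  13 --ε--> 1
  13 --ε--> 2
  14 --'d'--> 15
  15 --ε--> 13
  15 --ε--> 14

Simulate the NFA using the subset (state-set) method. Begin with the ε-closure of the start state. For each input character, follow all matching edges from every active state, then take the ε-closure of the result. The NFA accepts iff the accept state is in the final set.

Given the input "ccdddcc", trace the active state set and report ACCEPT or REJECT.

Answer: ACCEPT

Derivation:
S₀ = ε-closure({0}) = {0,2,3,4,6}
'c' @ 1: {3,4,5,6,7,8,10}
'c' @ 2: {1,2,3,4,5,6,7,8,9,10,11,12,13,14}  (accept∈set)
'd' @ 3: {1,2,3,4,6,13,14,15}  (accept∈set)
'd' @ 4: {1,2,3,4,6,13,14,15}  (accept∈set)
'd' @ 5: {1,2,3,4,6,13,14,15}  (accept∈set)
'c' @ 6: {3,4,5,6,7,8,10}
'c' @ 7: {1,2,3,4,5,6,7,8,9,10,11,12,13,14}  (accept∈set)
end set {1,2,3,4,5,6,7,8,9,10,11,12,13,14} — state 1 in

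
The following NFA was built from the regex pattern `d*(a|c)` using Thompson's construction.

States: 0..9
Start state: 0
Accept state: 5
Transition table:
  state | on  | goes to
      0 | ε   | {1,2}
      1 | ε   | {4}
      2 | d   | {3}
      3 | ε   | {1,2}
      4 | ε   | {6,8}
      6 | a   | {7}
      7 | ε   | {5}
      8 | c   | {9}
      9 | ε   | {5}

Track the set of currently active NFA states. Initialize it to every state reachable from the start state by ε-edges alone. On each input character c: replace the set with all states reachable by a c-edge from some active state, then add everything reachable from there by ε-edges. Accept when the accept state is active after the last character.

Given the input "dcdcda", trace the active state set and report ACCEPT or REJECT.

S₀ = ε-closure({0}) = {0,1,2,4,6,8}
'd' @ 1: {1,2,3,4,6,8}
'c' @ 2: {5,9}  [accepting]
'd' @ 3: {}  — state set empty
rest 'cda' ignored (set empty)
after full input: {}  (accept=5 not in)

Answer: REJECT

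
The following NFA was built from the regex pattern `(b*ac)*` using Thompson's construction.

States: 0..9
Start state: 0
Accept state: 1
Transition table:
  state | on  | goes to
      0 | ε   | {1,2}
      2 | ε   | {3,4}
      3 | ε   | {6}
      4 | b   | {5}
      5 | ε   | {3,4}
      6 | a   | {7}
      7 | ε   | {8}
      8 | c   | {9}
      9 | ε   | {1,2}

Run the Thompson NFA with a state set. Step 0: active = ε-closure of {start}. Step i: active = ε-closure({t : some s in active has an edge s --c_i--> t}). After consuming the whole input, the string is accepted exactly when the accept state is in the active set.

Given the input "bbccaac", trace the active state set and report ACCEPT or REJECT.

S₀ = ε-closure({0}) = {0,1,2,3,4,6}
'b' @ 1: {3,4,5,6}
'b' @ 2: {3,4,5,6}
'c' @ 3: {}  — dead — no transitions
rest 'caac' ignored (set empty)
after full input: {}  (accept=1 not in)

Answer: REJECT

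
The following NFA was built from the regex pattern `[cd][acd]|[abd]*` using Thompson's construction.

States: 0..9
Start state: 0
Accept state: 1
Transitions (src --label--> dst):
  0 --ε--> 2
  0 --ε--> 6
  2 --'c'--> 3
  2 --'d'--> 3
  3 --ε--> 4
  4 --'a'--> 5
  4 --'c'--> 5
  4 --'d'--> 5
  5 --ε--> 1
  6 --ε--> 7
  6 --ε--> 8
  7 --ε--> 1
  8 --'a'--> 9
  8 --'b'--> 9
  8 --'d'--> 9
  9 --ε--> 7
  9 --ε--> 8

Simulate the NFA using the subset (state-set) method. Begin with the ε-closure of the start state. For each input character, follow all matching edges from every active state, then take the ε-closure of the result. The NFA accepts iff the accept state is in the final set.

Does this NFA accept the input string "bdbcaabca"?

Answer: REJECT

Trace:
start: ε-closure({0}) = {0,1,2,6,7,8}
'b' @ 1: {1,7,8,9}  ✓accept
'd' @ 2: {1,7,8,9}  ✓accept
'b' @ 3: {1,7,8,9}  ✓accept
'c' @ 4: {}  — dead — no transitions
rest 'aabca' ignored (set empty)
final: {}; accept 1 not in set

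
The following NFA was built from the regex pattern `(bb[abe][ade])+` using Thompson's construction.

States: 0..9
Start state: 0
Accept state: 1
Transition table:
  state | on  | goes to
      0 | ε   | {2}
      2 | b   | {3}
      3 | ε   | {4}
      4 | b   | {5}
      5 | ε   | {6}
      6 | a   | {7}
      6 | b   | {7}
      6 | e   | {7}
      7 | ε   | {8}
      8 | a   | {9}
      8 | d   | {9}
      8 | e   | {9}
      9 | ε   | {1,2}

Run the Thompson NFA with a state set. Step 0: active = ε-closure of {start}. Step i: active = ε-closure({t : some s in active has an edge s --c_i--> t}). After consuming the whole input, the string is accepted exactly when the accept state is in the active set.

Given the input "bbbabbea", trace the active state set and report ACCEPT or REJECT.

start: ε-closure({0}) = {0,2}
'b' @ 1: {3,4}
'b' @ 2: {5,6}
'b' @ 3: {7,8}
'a' @ 4: {1,2,9}  ✓accept
'b' @ 5: {3,4}
'b' @ 6: {5,6}
'e' @ 7: {7,8}
'a' @ 8: {1,2,9}  ✓accept
end set {1,2,9} — state 1 in

Answer: ACCEPT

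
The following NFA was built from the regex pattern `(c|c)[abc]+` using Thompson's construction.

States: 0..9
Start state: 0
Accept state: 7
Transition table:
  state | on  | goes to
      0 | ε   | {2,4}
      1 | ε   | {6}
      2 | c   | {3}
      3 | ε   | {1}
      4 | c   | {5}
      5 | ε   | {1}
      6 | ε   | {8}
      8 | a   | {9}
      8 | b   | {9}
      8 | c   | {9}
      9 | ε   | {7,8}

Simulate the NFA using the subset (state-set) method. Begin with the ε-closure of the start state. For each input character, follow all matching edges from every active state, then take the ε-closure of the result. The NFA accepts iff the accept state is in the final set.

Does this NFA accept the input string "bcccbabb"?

start: ε-closure({0}) = {0,2,4}
'b' @ 1: {}  — dead — no transitions
rest 'cccbabb' ignored (set empty)
end set {} — state 7 not in

Answer: REJECT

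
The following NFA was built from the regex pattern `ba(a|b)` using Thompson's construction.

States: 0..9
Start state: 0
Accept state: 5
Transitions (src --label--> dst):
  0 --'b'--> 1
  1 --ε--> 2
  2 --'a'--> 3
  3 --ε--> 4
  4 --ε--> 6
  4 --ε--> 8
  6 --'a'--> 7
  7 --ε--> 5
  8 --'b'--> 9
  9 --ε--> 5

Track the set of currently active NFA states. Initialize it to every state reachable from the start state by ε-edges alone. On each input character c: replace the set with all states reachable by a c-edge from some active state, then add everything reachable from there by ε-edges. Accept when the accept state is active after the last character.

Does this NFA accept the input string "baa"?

Answer: ACCEPT

Steps:
start: ε-closure({0}) = {0}
'b' @ 1: {1,2}
'a' @ 2: {3,4,6,8}
'a' @ 3: {5,7}  (accept∈set)
after full input: {5,7}  (accept=5 in)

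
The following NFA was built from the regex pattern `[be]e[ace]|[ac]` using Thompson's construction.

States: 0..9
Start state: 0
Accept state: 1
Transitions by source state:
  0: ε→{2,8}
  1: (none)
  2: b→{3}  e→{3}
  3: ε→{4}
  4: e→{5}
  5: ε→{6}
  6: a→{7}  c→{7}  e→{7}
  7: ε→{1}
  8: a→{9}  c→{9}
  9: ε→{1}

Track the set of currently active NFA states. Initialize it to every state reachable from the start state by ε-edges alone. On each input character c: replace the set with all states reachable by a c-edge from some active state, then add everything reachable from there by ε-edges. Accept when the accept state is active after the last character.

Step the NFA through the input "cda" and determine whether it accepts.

Answer: REJECT

Steps:
initial (ε-close {0}): {0,2,8}
'c' @ 1: {1,9}  [accepting]
'd' @ 2: {}  — dead — no transitions
rest 'a' ignored (set empty)
final: {}; accept 1 not in set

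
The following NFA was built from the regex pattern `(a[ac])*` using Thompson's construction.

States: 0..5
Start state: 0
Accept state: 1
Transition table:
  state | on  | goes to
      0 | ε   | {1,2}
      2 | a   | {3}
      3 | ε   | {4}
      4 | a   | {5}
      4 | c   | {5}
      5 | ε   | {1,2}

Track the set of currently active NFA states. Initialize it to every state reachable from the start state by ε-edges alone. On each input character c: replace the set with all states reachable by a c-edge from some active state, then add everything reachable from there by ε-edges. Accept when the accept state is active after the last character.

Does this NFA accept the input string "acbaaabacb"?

Answer: REJECT

Steps:
start: ε-closure({0}) = {0,1,2}
'a' @ 1: {3,4}
'c' @ 2: {1,2,5}  [accepting]
'b' @ 3: {}  — state set empty
rest 'aaabacb' ignored (set empty)
after full input: {}  (accept=1 not in)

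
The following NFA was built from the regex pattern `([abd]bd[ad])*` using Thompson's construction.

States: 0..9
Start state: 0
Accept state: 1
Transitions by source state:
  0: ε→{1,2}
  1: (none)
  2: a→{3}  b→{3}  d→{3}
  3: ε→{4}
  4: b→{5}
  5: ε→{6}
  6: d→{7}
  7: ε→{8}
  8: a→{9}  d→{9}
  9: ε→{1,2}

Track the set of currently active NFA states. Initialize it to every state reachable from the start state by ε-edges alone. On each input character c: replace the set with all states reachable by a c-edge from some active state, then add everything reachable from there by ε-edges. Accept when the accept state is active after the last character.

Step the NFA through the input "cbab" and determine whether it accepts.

S₀ = ε-closure({0}) = {0,1,2}
'c' @ 1: {}  — no active states
rest 'bab' ignored (set empty)
after full input: {}  (accept=1 not in)

Answer: REJECT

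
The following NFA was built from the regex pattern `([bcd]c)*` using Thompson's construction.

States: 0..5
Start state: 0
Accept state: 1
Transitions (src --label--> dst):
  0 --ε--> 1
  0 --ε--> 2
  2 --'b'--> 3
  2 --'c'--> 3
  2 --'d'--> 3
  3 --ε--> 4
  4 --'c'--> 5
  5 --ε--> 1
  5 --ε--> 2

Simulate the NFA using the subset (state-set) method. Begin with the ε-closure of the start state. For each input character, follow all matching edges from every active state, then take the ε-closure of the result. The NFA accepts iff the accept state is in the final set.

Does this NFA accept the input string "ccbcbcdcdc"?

Answer: ACCEPT

Trace:
start: ε-closure({0}) = {0,1,2}
'c' @ 1: {3,4}
'c' @ 2: {1,2,5}  (accept∈set)
'b' @ 3: {3,4}
'c' @ 4: {1,2,5}  (accept∈set)
'b' @ 5: {3,4}
'c' @ 6: {1,2,5}  (accept∈set)
'd' @ 7: {3,4}
'c' @ 8: {1,2,5}  (accept∈set)
'd' @ 9: {3,4}
'c' @ 10: {1,2,5}  (accept∈set)
final: {1,2,5}; accept 1 in set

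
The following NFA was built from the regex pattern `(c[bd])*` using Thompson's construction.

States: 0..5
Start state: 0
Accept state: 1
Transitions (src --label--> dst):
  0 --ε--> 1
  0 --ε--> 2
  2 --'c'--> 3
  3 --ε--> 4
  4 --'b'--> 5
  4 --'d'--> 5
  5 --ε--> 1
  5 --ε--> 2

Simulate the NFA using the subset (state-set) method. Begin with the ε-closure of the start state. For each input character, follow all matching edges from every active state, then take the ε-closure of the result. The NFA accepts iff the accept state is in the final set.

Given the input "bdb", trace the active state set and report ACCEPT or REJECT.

initial (ε-close {0}): {0,1,2}
'b' @ 1: {}  — no active states
rest 'db' ignored (set empty)
final: {}; accept 1 not in set

Answer: REJECT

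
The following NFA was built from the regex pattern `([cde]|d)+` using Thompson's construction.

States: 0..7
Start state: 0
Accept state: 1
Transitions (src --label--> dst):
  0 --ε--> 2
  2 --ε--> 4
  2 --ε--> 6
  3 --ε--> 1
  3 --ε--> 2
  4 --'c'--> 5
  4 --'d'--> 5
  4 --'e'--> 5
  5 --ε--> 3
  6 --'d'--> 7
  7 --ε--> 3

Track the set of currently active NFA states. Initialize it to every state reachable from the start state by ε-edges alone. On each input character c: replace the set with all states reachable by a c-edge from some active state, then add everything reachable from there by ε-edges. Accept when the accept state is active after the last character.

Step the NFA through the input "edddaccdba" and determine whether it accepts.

Answer: REJECT

Steps:
start: ε-closure({0}) = {0,2,4,6}
'e' @ 1: {1,2,3,4,5,6}  [accepting]
'd' @ 2: {1,2,3,4,5,6,7}  [accepting]
'd' @ 3: {1,2,3,4,5,6,7}  [accepting]
'd' @ 4: {1,2,3,4,5,6,7}  [accepting]
'a' @ 5: {}  — dead — no transitions
rest 'ccdba' ignored (set empty)
end set {} — state 1 not in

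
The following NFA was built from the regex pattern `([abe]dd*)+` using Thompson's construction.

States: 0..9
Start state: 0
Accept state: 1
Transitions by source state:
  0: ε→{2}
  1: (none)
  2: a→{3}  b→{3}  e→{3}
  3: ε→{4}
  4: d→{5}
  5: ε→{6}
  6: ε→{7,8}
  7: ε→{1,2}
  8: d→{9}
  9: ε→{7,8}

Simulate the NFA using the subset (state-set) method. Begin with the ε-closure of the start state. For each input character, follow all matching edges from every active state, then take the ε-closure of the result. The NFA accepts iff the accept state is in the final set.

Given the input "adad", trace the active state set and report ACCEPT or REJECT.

initial (ε-close {0}): {0,2}
'a' @ 1: {3,4}
'd' @ 2: {1,2,5,6,7,8}  ✓accept
'a' @ 3: {3,4}
'd' @ 4: {1,2,5,6,7,8}  ✓accept
final: {1,2,5,6,7,8}; accept 1 in set

Answer: ACCEPT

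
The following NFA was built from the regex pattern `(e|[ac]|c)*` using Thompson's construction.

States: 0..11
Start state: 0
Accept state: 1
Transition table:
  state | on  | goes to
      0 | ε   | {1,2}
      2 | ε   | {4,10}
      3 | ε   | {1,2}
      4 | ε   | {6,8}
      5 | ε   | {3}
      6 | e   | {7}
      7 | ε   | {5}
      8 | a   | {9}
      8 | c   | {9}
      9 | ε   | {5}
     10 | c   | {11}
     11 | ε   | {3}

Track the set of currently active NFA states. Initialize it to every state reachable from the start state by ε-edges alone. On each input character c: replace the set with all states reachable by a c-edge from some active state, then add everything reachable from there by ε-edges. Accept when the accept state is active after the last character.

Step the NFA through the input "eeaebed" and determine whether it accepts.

Answer: REJECT

Steps:
initial (ε-close {0}): {0,1,2,4,6,8,10}
'e' @ 1: {1,2,3,4,5,6,7,8,10}  ✓accept
'e' @ 2: {1,2,3,4,5,6,7,8,10}  ✓accept
'a' @ 3: {1,2,3,4,5,6,8,9,10}  ✓accept
'e' @ 4: {1,2,3,4,5,6,7,8,10}  ✓accept
'b' @ 5: {}  — dead — no transitions
rest 'ed' ignored (set empty)
final: {}; accept 1 not in set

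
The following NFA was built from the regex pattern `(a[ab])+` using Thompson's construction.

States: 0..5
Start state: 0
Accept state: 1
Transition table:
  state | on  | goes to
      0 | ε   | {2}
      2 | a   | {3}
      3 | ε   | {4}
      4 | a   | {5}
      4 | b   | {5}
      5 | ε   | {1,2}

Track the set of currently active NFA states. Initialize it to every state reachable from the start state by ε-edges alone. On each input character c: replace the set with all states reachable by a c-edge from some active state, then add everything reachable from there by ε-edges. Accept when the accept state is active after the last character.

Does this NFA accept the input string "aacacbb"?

initial (ε-close {0}): {0,2}
'a' @ 1: {3,4}
'a' @ 2: {1,2,5}  [accepting]
'c' @ 3: {}  — state set empty
rest 'acbb' ignored (set empty)
end set {} — state 1 not in

Answer: REJECT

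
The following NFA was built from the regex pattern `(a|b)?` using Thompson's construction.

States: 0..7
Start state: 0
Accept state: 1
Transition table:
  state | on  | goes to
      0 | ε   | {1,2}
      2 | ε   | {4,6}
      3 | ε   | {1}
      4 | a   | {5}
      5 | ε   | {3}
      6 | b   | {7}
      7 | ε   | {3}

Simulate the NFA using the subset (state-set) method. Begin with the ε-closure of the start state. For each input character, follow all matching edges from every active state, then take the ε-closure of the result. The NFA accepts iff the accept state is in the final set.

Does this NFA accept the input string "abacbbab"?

S₀ = ε-closure({0}) = {0,1,2,4,6}
'a' @ 1: {1,3,5}  [accepting]
'b' @ 2: {}  — state set empty
rest 'acbbab' ignored (set empty)
end set {} — state 1 not in

Answer: REJECT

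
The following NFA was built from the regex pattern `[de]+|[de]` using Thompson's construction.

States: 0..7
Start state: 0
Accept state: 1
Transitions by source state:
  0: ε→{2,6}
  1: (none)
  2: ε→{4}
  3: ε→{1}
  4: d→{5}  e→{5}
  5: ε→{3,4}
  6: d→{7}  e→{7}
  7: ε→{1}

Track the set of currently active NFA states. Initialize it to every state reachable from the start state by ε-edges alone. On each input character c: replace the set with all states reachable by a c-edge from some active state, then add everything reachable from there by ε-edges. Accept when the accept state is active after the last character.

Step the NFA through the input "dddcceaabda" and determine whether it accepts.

Answer: REJECT

Derivation:
start: ε-closure({0}) = {0,2,4,6}
'd' @ 1: {1,3,4,5,7}  [accepting]
'd' @ 2: {1,3,4,5}  [accepting]
'd' @ 3: {1,3,4,5}  [accepting]
'c' @ 4: {}  — dead — no transitions
rest 'ceaabda' ignored (set empty)
end set {} — state 1 not in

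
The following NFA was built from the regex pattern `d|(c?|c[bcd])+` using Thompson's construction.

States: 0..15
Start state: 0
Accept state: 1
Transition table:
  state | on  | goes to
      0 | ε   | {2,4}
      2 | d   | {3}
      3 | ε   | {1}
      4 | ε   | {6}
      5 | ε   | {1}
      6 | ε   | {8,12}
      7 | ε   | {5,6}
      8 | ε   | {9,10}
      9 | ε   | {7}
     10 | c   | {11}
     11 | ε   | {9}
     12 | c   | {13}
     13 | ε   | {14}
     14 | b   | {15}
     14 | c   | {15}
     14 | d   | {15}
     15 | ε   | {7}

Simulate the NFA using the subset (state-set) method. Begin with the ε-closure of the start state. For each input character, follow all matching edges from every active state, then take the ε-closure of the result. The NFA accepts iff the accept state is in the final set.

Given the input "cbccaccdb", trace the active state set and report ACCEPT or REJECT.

S₀ = ε-closure({0}) = {0,1,2,4,5,6,7,8,9,10,12}
'c' @ 1: {1,5,6,7,8,9,10,11,12,13,14}  ✓accept
'b' @ 2: {1,5,6,7,8,9,10,12,15}  ✓accept
'c' @ 3: {1,5,6,7,8,9,10,11,12,13,14}  ✓accept
'c' @ 4: {1,5,6,7,8,9,10,11,12,13,14,15}  ✓accept
'a' @ 5: {}  — dead — no transitions
rest 'ccdb' ignored (set empty)
after full input: {}  (accept=1 not in)

Answer: REJECT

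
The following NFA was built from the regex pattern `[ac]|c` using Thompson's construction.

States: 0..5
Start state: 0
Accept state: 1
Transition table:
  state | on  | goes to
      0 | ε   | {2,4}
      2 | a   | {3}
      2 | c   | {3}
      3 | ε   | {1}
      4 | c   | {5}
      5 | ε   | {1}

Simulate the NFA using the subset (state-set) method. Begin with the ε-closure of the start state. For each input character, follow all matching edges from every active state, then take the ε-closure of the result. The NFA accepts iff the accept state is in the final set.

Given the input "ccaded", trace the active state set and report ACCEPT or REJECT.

Answer: REJECT

Trace:
start: ε-closure({0}) = {0,2,4}
'c' @ 1: {1,3,5}  [accepting]
'c' @ 2: {}  — dead — no transitions
rest 'aded' ignored (set empty)
final: {}; accept 1 not in set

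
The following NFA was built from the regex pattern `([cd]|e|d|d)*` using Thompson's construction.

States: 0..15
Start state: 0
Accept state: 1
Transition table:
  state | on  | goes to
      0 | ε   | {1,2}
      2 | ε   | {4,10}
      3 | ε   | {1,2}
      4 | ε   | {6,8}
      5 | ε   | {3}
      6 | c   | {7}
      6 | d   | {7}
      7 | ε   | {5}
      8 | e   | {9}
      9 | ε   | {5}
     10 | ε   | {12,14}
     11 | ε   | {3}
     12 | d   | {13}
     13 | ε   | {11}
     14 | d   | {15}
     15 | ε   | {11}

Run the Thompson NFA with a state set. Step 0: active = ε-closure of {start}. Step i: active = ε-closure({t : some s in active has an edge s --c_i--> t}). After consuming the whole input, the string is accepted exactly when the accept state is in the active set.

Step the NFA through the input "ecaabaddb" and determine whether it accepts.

initial (ε-close {0}): {0,1,2,4,6,8,10,12,14}
'e' @ 1: {1,2,3,4,5,6,8,9,10,12,14}  (accept∈set)
'c' @ 2: {1,2,3,4,5,6,7,8,10,12,14}  (accept∈set)
'a' @ 3: {}  — no active states
rest 'abaddb' ignored (set empty)
end set {} — state 1 not in

Answer: REJECT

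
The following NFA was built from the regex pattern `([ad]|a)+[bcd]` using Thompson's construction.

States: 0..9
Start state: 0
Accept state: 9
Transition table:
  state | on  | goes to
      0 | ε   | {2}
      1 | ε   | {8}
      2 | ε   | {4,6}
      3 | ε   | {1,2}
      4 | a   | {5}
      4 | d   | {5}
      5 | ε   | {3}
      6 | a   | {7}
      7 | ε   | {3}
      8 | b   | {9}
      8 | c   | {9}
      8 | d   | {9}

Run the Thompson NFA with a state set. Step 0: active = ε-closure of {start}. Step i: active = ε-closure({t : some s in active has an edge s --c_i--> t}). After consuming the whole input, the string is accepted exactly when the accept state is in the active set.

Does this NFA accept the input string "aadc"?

Answer: ACCEPT

Derivation:
S₀ = ε-closure({0}) = {0,2,4,6}
'a' @ 1: {1,2,3,4,5,6,7,8}
'a' @ 2: {1,2,3,4,5,6,7,8}
'd' @ 3: {1,2,3,4,5,6,8,9}  [accepting]
'c' @ 4: {9}  [accepting]
after full input: {9}  (accept=9 in)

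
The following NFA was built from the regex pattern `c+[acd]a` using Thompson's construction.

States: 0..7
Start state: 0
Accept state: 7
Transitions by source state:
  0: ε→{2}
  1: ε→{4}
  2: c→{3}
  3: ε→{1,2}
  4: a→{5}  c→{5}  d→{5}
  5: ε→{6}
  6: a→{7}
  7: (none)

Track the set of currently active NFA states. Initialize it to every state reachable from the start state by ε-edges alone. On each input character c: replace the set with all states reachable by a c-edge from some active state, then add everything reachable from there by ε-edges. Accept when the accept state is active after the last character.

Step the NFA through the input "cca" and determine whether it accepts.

initial (ε-close {0}): {0,2}
'c' @ 1: {1,2,3,4}
'c' @ 2: {1,2,3,4,5,6}
'a' @ 3: {5,6,7}  ✓accept
after full input: {5,6,7}  (accept=7 in)

Answer: ACCEPT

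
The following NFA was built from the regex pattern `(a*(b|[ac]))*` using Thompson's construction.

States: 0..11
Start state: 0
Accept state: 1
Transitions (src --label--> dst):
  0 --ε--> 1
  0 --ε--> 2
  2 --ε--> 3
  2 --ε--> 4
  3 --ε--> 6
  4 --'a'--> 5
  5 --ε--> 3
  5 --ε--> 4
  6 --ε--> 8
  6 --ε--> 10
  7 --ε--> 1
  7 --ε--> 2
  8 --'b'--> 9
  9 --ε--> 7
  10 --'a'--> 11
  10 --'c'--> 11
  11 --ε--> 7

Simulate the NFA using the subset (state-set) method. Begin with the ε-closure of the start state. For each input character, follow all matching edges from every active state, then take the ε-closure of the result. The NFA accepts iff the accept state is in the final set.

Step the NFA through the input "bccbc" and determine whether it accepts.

initial (ε-close {0}): {0,1,2,3,4,6,8,10}
'b' @ 1: {1,2,3,4,6,7,8,9,10}  (accept∈set)
'c' @ 2: {1,2,3,4,6,7,8,10,11}  (accept∈set)
'c' @ 3: {1,2,3,4,6,7,8,10,11}  (accept∈set)
'b' @ 4: {1,2,3,4,6,7,8,9,10}  (accept∈set)
'c' @ 5: {1,2,3,4,6,7,8,10,11}  (accept∈set)
final: {1,2,3,4,6,7,8,10,11}; accept 1 in set

Answer: ACCEPT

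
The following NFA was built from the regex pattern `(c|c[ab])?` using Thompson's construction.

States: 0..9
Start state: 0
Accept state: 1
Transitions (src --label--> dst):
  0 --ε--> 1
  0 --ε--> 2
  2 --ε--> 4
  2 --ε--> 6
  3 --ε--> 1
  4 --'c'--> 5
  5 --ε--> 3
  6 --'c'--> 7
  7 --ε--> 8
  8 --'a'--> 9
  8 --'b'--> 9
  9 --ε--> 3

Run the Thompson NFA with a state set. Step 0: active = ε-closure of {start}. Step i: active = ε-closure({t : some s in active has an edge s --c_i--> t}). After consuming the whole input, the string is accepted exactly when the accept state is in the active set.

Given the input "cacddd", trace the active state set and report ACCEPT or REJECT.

Answer: REJECT

Steps:
initial (ε-close {0}): {0,1,2,4,6}
'c' @ 1: {1,3,5,7,8}  (accept∈set)
'a' @ 2: {1,3,9}  (accept∈set)
'c' @ 3: {}  — dead — no transitions
rest 'ddd' ignored (set empty)
after full input: {}  (accept=1 not in)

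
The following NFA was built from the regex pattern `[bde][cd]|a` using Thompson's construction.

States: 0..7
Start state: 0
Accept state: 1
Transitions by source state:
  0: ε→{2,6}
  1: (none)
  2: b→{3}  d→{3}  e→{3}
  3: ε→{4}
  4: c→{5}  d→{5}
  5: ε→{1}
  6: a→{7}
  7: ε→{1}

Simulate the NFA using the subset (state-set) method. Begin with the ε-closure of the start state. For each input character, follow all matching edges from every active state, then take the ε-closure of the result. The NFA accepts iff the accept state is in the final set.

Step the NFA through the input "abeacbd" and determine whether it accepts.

Answer: REJECT

Steps:
initial (ε-close {0}): {0,2,6}
'a' @ 1: {1,7}  ✓accept
'b' @ 2: {}  — no active states
rest 'eacbd' ignored (set empty)
end set {} — state 1 not in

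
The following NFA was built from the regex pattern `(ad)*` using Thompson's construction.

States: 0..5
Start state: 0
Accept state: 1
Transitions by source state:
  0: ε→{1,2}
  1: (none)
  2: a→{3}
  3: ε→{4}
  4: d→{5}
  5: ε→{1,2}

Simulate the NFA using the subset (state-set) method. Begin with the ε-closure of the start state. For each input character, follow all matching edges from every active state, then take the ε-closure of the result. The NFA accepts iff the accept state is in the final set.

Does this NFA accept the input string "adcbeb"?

initial (ε-close {0}): {0,1,2}
'a' @ 1: {3,4}
'd' @ 2: {1,2,5}  ✓accept
'c' @ 3: {}  — dead — no transitions
rest 'beb' ignored (set empty)
final: {}; accept 1 not in set

Answer: REJECT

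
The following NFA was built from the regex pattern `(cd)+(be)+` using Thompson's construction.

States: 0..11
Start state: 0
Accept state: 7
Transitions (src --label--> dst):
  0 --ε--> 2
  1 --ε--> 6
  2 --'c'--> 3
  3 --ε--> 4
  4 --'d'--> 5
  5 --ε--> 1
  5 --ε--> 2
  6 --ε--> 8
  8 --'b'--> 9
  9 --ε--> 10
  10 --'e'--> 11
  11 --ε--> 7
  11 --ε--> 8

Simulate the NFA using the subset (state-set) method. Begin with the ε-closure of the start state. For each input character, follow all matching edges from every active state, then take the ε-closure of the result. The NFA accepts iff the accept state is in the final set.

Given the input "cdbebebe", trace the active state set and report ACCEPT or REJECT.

Answer: ACCEPT

Steps:
S₀ = ε-closure({0}) = {0,2}
'c' @ 1: {3,4}
'd' @ 2: {1,2,5,6,8}
'b' @ 3: {9,10}
'e' @ 4: {7,8,11}  ✓accept
'b' @ 5: {9,10}
'e' @ 6: {7,8,11}  ✓accept
'b' @ 7: {9,10}
'e' @ 8: {7,8,11}  ✓accept
end set {7,8,11} — state 7 in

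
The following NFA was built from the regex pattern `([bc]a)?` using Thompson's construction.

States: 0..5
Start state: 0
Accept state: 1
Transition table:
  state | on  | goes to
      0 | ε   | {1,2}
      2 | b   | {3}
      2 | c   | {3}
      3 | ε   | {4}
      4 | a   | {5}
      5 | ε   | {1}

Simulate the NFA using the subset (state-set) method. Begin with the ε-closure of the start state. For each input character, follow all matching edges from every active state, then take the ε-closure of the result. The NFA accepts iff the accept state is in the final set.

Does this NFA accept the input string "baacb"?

start: ε-closure({0}) = {0,1,2}
'b' @ 1: {3,4}
'a' @ 2: {1,5}  ✓accept
'a' @ 3: {}  — dead — no transitions
rest 'cb' ignored (set empty)
end set {} — state 1 not in

Answer: REJECT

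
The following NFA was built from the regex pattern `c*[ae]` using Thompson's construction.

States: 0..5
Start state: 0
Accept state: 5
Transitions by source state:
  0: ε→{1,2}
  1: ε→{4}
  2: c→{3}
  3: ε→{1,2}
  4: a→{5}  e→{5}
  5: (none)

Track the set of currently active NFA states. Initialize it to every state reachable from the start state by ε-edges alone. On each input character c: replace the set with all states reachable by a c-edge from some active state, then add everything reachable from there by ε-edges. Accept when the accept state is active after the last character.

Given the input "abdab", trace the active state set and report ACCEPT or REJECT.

Answer: REJECT

Steps:
initial (ε-close {0}): {0,1,2,4}
'a' @ 1: {5}  (accept∈set)
'b' @ 2: {}  — state set empty
rest 'dab' ignored (set empty)
end set {} — state 5 not in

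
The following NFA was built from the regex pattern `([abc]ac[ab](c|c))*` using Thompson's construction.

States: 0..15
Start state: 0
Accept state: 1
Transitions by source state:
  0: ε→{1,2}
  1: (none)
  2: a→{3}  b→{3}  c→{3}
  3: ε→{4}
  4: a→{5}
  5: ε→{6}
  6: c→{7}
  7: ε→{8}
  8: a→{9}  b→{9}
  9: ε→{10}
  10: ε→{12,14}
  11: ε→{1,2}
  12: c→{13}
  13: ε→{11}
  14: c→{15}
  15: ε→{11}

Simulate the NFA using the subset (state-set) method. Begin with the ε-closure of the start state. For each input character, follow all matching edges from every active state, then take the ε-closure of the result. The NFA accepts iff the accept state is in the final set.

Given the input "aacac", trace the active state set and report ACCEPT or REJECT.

start: ε-closure({0}) = {0,1,2}
'a' @ 1: {3,4}
'a' @ 2: {5,6}
'c' @ 3: {7,8}
'a' @ 4: {9,10,12,14}
'c' @ 5: {1,2,11,13,15}  ✓accept
final: {1,2,11,13,15}; accept 1 in set

Answer: ACCEPT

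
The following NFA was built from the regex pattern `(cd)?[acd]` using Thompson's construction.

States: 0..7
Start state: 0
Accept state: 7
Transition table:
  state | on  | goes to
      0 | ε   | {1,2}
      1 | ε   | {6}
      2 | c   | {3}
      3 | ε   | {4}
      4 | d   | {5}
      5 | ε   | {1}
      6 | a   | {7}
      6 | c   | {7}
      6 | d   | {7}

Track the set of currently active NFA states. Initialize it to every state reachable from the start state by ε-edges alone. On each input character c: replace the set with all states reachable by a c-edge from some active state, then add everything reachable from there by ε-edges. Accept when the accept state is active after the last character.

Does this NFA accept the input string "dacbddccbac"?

Answer: REJECT

Steps:
S₀ = ε-closure({0}) = {0,1,2,6}
'd' @ 1: {7}  ✓accept
'a' @ 2: {}  — dead — no transitions
rest 'cbddccbac' ignored (set empty)
final: {}; accept 7 not in set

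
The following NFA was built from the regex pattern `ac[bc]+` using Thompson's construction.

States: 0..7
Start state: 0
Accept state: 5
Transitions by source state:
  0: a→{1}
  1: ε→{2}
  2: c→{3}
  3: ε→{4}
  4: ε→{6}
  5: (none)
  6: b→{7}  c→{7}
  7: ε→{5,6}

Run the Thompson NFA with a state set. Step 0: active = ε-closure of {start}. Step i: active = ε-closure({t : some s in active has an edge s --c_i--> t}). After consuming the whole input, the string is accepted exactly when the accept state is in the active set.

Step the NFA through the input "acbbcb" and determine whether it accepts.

initial (ε-close {0}): {0}
'a' @ 1: {1,2}
'c' @ 2: {3,4,6}
'b' @ 3: {5,6,7}  [accepting]
'b' @ 4: {5,6,7}  [accepting]
'c' @ 5: {5,6,7}  [accepting]
'b' @ 6: {5,6,7}  [accepting]
end set {5,6,7} — state 5 in

Answer: ACCEPT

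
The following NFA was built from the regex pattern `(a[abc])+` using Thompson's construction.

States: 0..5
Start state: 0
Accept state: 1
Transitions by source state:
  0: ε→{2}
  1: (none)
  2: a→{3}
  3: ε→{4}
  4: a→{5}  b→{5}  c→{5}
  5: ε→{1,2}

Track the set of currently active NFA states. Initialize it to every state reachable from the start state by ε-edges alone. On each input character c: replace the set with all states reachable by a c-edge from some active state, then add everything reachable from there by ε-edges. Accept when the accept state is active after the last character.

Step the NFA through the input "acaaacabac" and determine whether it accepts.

Answer: ACCEPT

Steps:
initial (ε-close {0}): {0,2}
'a' @ 1: {3,4}
'c' @ 2: {1,2,5}  ✓accept
'a' @ 3: {3,4}
'a' @ 4: {1,2,5}  ✓accept
'a' @ 5: {3,4}
'c' @ 6: {1,2,5}  ✓accept
'a' @ 7: {3,4}
'b' @ 8: {1,2,5}  ✓accept
'a' @ 9: {3,4}
'c' @ 10: {1,2,5}  ✓accept
final: {1,2,5}; accept 1 in set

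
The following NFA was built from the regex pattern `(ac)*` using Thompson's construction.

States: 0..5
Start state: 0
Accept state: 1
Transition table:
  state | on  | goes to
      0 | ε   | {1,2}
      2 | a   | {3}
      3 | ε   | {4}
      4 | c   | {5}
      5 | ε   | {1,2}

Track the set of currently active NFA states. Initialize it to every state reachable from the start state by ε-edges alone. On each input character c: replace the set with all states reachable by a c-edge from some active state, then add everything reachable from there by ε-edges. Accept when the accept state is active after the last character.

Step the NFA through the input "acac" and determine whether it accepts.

Answer: ACCEPT

Derivation:
S₀ = ε-closure({0}) = {0,1,2}
'a' @ 1: {3,4}
'c' @ 2: {1,2,5}  [accepting]
'a' @ 3: {3,4}
'c' @ 4: {1,2,5}  [accepting]
after full input: {1,2,5}  (accept=1 in)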